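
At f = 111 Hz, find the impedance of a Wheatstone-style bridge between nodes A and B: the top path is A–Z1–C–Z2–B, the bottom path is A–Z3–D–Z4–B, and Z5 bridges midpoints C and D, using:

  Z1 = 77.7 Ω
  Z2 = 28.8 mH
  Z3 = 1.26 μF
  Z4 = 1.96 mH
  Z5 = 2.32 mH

Step 1 — Angular frequency: ω = 2π·f = 2π·111 = 697.4 rad/s.
Step 2 — Component impedances:
  Z1: Z = R = 77.7 Ω
  Z2: Z = jωL = j·697.4·0.0288 = 0 + j20.09 Ω
  Z3: Z = 1/(jωC) = -j/(ω·C) = 0 - j1138 Ω
  Z4: Z = jωL = j·697.4·0.00196 = 0 + j1.367 Ω
  Z5: Z = jωL = j·697.4·0.00232 = 0 + j1.618 Ω
Step 3 — Bridge requires nodal analysis (the Z5 bridge couples midpoints C and D, so the two paths cannot be reduced to a simple series/parallel combination). Setting node B to ground and injecting 1 A at node A, the 3-node admittance system at A, C, D solves to V_A = Z_AB = 77.53 - j2.7 Ω = 77.58∠-2.0° Ω.

Z = 77.53 - j2.7 Ω = 77.58∠-2.0° Ω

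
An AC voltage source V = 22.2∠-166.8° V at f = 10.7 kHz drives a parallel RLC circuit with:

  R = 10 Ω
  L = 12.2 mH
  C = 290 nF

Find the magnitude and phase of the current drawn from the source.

Step 1 — Angular frequency: ω = 2π·f = 2π·1.07e+04 = 6.723e+04 rad/s.
Step 2 — Component impedances:
  R: Z = R = 10 Ω
  L: Z = jωL = j·6.723e+04·0.0122 = 0 + j820.2 Ω
  C: Z = 1/(jωC) = -j/(ω·C) = 0 - j51.29 Ω
Step 3 — Parallel combination: 1/Z_total = 1/R + 1/L + 1/C; Z_total = 9.677 - j1.769 Ω = 9.837∠-10.4° Ω.
Step 4 — Source phasor: V = 22.2∠-166.8° V = -21.61 - j5.069 V.
Step 5 — Ohm's law: I = V / Z_total = (-21.61 - j5.069) / (9.677 - j1.769) = -2.069 - j0.902 A.
Step 6 — Convert to polar: |I| = 2.257 A, ∠I = -156.4°.

I = 2.257∠-156.4° A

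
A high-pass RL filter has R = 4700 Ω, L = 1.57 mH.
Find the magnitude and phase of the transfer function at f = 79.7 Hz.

Step 1 — Angular frequency: ω = 2π·79.7 = 500.8 rad/s.
Step 2 — Transfer function: H(jω) = jωL/(R + jωL).
Step 3 — Numerator jωL = j·0.7862; denominator R + jωL = 4700 + j0.7862.
Step 4 — H = 2.798e-08 + j0.0001673.
Step 5 — Magnitude: |H| = 0.0001673 (-75.5 dB); phase: φ = 90.0°.

|H| = 0.0001673 (-75.5 dB), φ = 90.0°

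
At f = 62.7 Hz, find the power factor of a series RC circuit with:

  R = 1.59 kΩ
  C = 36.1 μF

Step 1 — Angular frequency: ω = 2π·f = 2π·62.7 = 394 rad/s.
Step 2 — Component impedances:
  R: Z = R = 1590 Ω
  C: Z = 1/(jωC) = -j/(ω·C) = 0 - j70.31 Ω
Step 3 — Series combination: Z_total = R + C = 1590 - j70.31 Ω = 1592∠-2.5° Ω.
Step 4 — Power factor: PF = cos(φ) = Re(Z)/|Z| = 1590/1591.6 = 0.999.
Step 5 — Type: Im(Z) = -70.31 ⇒ leading (phase φ = -2.5°).

PF = 0.999 (leading, φ = -2.5°)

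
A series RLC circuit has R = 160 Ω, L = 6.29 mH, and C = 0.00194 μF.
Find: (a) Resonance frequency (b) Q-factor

Step 1 — Resonance condition Im(Z)=0 gives ω₀ = 1/√(LC).
Step 2 — ω₀ = 1/√(0.00629·1.94e-09) = 2.863e+05 rad/s.
Step 3 — f₀ = ω₀/(2π) = 4.556e+04 Hz.
Step 4 — Series Q: Q = ω₀L/R = 2.863e+05·0.00629/160 = 11.25.

(a) f₀ = 4.556e+04 Hz  (b) Q = 11.25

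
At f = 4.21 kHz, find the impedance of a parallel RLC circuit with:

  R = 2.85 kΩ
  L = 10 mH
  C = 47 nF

Step 1 — Angular frequency: ω = 2π·f = 2π·4210 = 2.645e+04 rad/s.
Step 2 — Component impedances:
  R: Z = R = 2850 Ω
  L: Z = jωL = j·2.645e+04·0.01 = 0 + j264.5 Ω
  C: Z = 1/(jωC) = -j/(ω·C) = 0 - j804.3 Ω
Step 3 — Parallel combination: 1/Z_total = 1/R + 1/L + 1/C; Z_total = 53.49 + j386.7 Ω = 390.4∠82.1° Ω.

Z = 53.49 + j386.7 Ω = 390.4∠82.1° Ω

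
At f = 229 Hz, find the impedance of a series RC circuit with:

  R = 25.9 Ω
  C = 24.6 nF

Step 1 — Angular frequency: ω = 2π·f = 2π·229 = 1439 rad/s.
Step 2 — Component impedances:
  R: Z = R = 25.9 Ω
  C: Z = 1/(jωC) = -j/(ω·C) = 0 - j2.825e+04 Ω
Step 3 — Series combination: Z_total = R + C = 25.9 - j2.825e+04 Ω = 2.825e+04∠-89.9° Ω.

Z = 25.9 - j2.825e+04 Ω = 2.825e+04∠-89.9° Ω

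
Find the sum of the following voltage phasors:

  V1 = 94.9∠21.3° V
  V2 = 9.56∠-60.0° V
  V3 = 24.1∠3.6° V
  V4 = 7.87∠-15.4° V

Step 1 — Convert each phasor to rectangular form:
  V1 = 94.9·(cos(21.3°) + j·sin(21.3°)) = 88.42 + j34.47 V
  V2 = 9.56·(cos(-60.0°) + j·sin(-60.0°)) = 4.78 - j8.279 V
  V3 = 24.1·(cos(3.6°) + j·sin(3.6°)) = 24.05 + j1.513 V
  V4 = 7.87·(cos(-15.4°) + j·sin(-15.4°)) = 7.587 - j2.09 V
Step 2 — Sum components: V_total = 124.8 + j25.62 V.
Step 3 — Convert to polar: |V_total| = 127.4 V, ∠V_total = 11.6°.

V_total = 127.4∠11.6° V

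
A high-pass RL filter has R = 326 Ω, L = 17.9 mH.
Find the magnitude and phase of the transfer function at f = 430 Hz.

Step 1 — Angular frequency: ω = 2π·430 = 2702 rad/s.
Step 2 — Transfer function: H(jω) = jωL/(R + jωL).
Step 3 — Numerator jωL = j·48.36; denominator R + jωL = 326 + j48.36.
Step 4 — H = 0.02153 + j0.1452.
Step 5 — Magnitude: |H| = 0.1467 (-16.7 dB); phase: φ = 81.6°.

|H| = 0.1467 (-16.7 dB), φ = 81.6°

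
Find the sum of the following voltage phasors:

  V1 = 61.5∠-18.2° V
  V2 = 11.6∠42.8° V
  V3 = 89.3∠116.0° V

Step 1 — Convert each phasor to rectangular form:
  V1 = 61.5·(cos(-18.2°) + j·sin(-18.2°)) = 58.42 - j19.21 V
  V2 = 11.6·(cos(42.8°) + j·sin(42.8°)) = 8.511 + j7.882 V
  V3 = 89.3·(cos(116.0°) + j·sin(116.0°)) = -39.15 + j80.26 V
Step 2 — Sum components: V_total = 27.79 + j68.94 V.
Step 3 — Convert to polar: |V_total| = 74.33 V, ∠V_total = 68.0°.

V_total = 74.33∠68.0° V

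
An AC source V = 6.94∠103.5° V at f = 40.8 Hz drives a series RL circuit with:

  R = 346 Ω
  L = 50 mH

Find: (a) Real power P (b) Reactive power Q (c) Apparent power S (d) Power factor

Step 1 — Angular frequency: ω = 2π·f = 2π·40.8 = 256.4 rad/s.
Step 2 — Component impedances:
  R: Z = R = 346 Ω
  L: Z = jωL = j·256.4·0.05 = 0 + j12.82 Ω
Step 3 — Series combination: Z_total = R + L = 346 + j12.82 Ω = 346.2∠2.1° Ω.
Step 4 — Source phasor: V = 6.94∠103.5° V = -1.62 + j6.748 V.
Step 5 — Current: I = V / Z = -0.003954 + j0.01965 A = 0.02004∠101.4° A.
Step 6 — Complex power: S = V·I* = 0.139 + j0.00515 VA.
Step 7 — Real power: P = Re(S) = 0.139 W.
Step 8 — Reactive power: Q = Im(S) = 0.00515 VAR.
Step 9 — Apparent power: |S| = 0.1391 VA.
Step 10 — Power factor: PF = P/|S| = 0.9993 (lagging).

(a) P = 0.139 W  (b) Q = 0.00515 VAR  (c) S = 0.1391 VA  (d) PF = 0.9993 (lagging)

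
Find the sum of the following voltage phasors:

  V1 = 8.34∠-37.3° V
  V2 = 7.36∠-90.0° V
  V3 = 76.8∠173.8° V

Step 1 — Convert each phasor to rectangular form:
  V1 = 8.34·(cos(-37.3°) + j·sin(-37.3°)) = 6.634 - j5.054 V
  V2 = 7.36·(cos(-90.0°) + j·sin(-90.0°)) = 0 - j7.36 V
  V3 = 76.8·(cos(173.8°) + j·sin(173.8°)) = -76.35 + j8.294 V
Step 2 — Sum components: V_total = -69.72 - j4.12 V.
Step 3 — Convert to polar: |V_total| = 69.84 V, ∠V_total = -176.6°.

V_total = 69.84∠-176.6° V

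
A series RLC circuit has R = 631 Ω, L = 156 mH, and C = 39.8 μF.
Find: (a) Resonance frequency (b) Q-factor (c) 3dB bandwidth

Step 1 — Resonance condition Im(Z)=0 gives ω₀ = 1/√(LC).
Step 2 — ω₀ = 1/√(0.156·3.98e-05) = 401.3 rad/s.
Step 3 — f₀ = ω₀/(2π) = 63.87 Hz.
Step 4 — Series Q: Q = ω₀L/R = 401.3·0.156/631 = 0.09922.
Step 5 — 3dB bandwidth: Δω = ω₀/Q = 4045 rad/s; BW = Δω/(2π) = 643.8 Hz.

(a) f₀ = 63.87 Hz  (b) Q = 0.09922  (c) BW = 643.8 Hz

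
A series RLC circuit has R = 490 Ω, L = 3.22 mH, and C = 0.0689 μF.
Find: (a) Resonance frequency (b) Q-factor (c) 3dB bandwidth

Step 1 — Resonance: ω₀ = 1/√(LC) = 1/√(0.00322·6.89e-08) = 6.714e+04 rad/s.
Step 2 — f₀ = ω₀/(2π) = 1.069e+04 Hz.
Step 3 — Series Q: Q = ω₀L/R = 6.714e+04·0.00322/490 = 0.4412.
Step 4 — Bandwidth: Δω = ω₀/Q = 1.522e+05 rad/s; BW = Δω/(2π) = 2.422e+04 Hz.

(a) f₀ = 1.069e+04 Hz  (b) Q = 0.4412  (c) BW = 2.422e+04 Hz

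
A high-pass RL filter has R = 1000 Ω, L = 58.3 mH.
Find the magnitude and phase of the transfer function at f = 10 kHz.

Step 1 — Angular frequency: ω = 2π·1e+04 = 6.283e+04 rad/s.
Step 2 — Transfer function: H(jω) = jωL/(R + jωL).
Step 3 — Numerator jωL = j·3663; denominator R + jωL = 1000 + j3663.
Step 4 — H = 0.9306 + j0.2541.
Step 5 — Magnitude: |H| = 0.9647 (-0.3 dB); phase: φ = 15.3°.

|H| = 0.9647 (-0.3 dB), φ = 15.3°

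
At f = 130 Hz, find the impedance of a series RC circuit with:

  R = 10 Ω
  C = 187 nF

Step 1 — Angular frequency: ω = 2π·f = 2π·130 = 816.8 rad/s.
Step 2 — Component impedances:
  R: Z = R = 10 Ω
  C: Z = 1/(jωC) = -j/(ω·C) = 0 - j6547 Ω
Step 3 — Series combination: Z_total = R + C = 10 - j6547 Ω = 6547∠-89.9° Ω.

Z = 10 - j6547 Ω = 6547∠-89.9° Ω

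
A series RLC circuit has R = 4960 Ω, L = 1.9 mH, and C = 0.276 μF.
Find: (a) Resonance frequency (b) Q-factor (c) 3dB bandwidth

Step 1 — Resonance condition Im(Z)=0 gives ω₀ = 1/√(LC).
Step 2 — ω₀ = 1/√(0.0019·2.76e-07) = 4.367e+04 rad/s.
Step 3 — f₀ = ω₀/(2π) = 6950 Hz.
Step 4 — Series Q: Q = ω₀L/R = 4.367e+04·0.0019/4960 = 0.01673.
Step 5 — 3dB bandwidth: Δω = ω₀/Q = 2.611e+06 rad/s; BW = Δω/(2π) = 4.155e+05 Hz.

(a) f₀ = 6950 Hz  (b) Q = 0.01673  (c) BW = 4.155e+05 Hz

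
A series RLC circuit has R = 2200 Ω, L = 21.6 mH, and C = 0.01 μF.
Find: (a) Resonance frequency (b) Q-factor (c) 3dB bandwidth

Step 1 — Resonance: ω₀ = 1/√(LC) = 1/√(0.0216·1e-08) = 6.804e+04 rad/s.
Step 2 — f₀ = ω₀/(2π) = 1.083e+04 Hz.
Step 3 — Series Q: Q = ω₀L/R = 6.804e+04·0.0216/2200 = 0.668.
Step 4 — Bandwidth: Δω = ω₀/Q = 1.019e+05 rad/s; BW = Δω/(2π) = 1.621e+04 Hz.

(a) f₀ = 1.083e+04 Hz  (b) Q = 0.668  (c) BW = 1.621e+04 Hz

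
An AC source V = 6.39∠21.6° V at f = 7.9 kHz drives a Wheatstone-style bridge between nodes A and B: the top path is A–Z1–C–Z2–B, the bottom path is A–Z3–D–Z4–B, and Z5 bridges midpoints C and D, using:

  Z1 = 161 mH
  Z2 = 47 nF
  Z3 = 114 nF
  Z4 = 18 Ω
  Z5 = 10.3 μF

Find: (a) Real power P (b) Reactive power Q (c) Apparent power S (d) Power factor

Step 1 — Angular frequency: ω = 2π·f = 2π·7900 = 4.964e+04 rad/s.
Step 2 — Component impedances:
  Z1: Z = jωL = j·4.964e+04·0.161 = 0 + j7992 Ω
  Z2: Z = 1/(jωC) = -j/(ω·C) = 0 - j428.6 Ω
  Z3: Z = 1/(jωC) = -j/(ω·C) = 0 - j176.7 Ω
  Z4: Z = R = 18 Ω
  Z5: Z = 1/(jωC) = -j/(ω·C) = 0 - j1.956 Ω
Step 3 — Bridge requires nodal analysis (the Z5 bridge couples midpoints C and D, so the two paths cannot be reduced to a simple series/parallel combination). Setting node B to ground and injecting 1 A at node A, the 3-node admittance system at A, C, D solves to V_A = Z_AB = 17.97 - j181.5 Ω = 182.4∠-84.3° Ω.
Step 4 — Source phasor: V = 6.39∠21.6° V = 5.941 + j2.352 V.
Step 5 — Current: I = V / Z = -0.009626 + j0.03369 A = 0.03504∠105.9° A.
Step 6 — Complex power: S = V·I* = 0.02207 - j0.2228 VA.
Step 7 — Real power: P = Re(S) = 0.02207 W.
Step 8 — Reactive power: Q = Im(S) = -0.2228 VAR.
Step 9 — Apparent power: |S| = 0.2239 VA.
Step 10 — Power factor: PF = P/|S| = 0.09856 (leading).

(a) P = 0.02207 W  (b) Q = -0.2228 VAR  (c) S = 0.2239 VA  (d) PF = 0.09856 (leading)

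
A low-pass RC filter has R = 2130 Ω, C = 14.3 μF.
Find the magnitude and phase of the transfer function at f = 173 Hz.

Step 1 — Angular frequency: ω = 2π·173 = 1087 rad/s.
Step 2 — Transfer function: H(jω) = 1/(1 + jωRC).
Step 3 — Denominator: 1 + jωRC = 1 + j·1087·2130·1.43e-05 = 1 + j33.11.
Step 4 — H = 0.0009114 - j0.03018.
Step 5 — Magnitude: |H| = 0.03019 (-30.4 dB); phase: φ = -88.3°.

|H| = 0.03019 (-30.4 dB), φ = -88.3°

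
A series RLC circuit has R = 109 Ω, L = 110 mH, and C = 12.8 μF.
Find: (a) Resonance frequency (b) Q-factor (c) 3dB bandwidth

Step 1 — Resonance condition Im(Z)=0 gives ω₀ = 1/√(LC).
Step 2 — ω₀ = 1/√(0.11·1.28e-05) = 842.7 rad/s.
Step 3 — f₀ = ω₀/(2π) = 134.1 Hz.
Step 4 — Series Q: Q = ω₀L/R = 842.7·0.11/109 = 0.8505.
Step 5 — 3dB bandwidth: Δω = ω₀/Q = 990.9 rad/s; BW = Δω/(2π) = 157.7 Hz.

(a) f₀ = 134.1 Hz  (b) Q = 0.8505  (c) BW = 157.7 Hz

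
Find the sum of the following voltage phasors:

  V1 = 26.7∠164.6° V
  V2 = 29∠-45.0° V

Step 1 — Convert each phasor to rectangular form:
  V1 = 26.7·(cos(164.6°) + j·sin(164.6°)) = -25.74 + j7.09 V
  V2 = 29·(cos(-45.0°) + j·sin(-45.0°)) = 20.51 - j20.51 V
Step 2 — Sum components: V_total = -5.235 - j13.42 V.
Step 3 — Convert to polar: |V_total| = 14.4 V, ∠V_total = -111.3°.

V_total = 14.4∠-111.3° V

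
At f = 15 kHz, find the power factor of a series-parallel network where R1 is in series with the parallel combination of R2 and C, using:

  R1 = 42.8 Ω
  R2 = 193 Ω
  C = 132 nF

Step 1 — Angular frequency: ω = 2π·f = 2π·1.5e+04 = 9.425e+04 rad/s.
Step 2 — Component impedances:
  R1: Z = R = 42.8 Ω
  R2: Z = R = 193 Ω
  C: Z = 1/(jωC) = -j/(ω·C) = 0 - j80.38 Ω
Step 3 — Parallel branch: R2 || C = 1/(1/R2 + 1/C) = 28.53 - j68.5 Ω.
Step 4 — Series with R1: Z_total = R1 + (R2 || C) = 71.33 - j68.5 Ω = 98.89∠-43.8° Ω.
Step 5 — Power factor: PF = cos(φ) = Re(Z)/|Z| = 71.33/98.89 = 0.7213.
Step 6 — Type: Im(Z) = -68.5 ⇒ leading (phase φ = -43.8°).

PF = 0.7213 (leading, φ = -43.8°)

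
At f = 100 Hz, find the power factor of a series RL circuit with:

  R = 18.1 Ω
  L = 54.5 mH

Step 1 — Angular frequency: ω = 2π·f = 2π·100 = 628.3 rad/s.
Step 2 — Component impedances:
  R: Z = R = 18.1 Ω
  L: Z = jωL = j·628.3·0.0545 = 0 + j34.24 Ω
Step 3 — Series combination: Z_total = R + L = 18.1 + j34.24 Ω = 38.73∠62.1° Ω.
Step 4 — Power factor: PF = cos(φ) = Re(Z)/|Z| = 18.1/38.73 = 0.4673.
Step 5 — Type: Im(Z) = 34.24 ⇒ lagging (phase φ = 62.1°).

PF = 0.4673 (lagging, φ = 62.1°)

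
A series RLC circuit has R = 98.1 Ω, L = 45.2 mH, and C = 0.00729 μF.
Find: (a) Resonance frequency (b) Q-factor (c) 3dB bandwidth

Step 1 — Resonance: ω₀ = 1/√(LC) = 1/√(0.0452·7.29e-09) = 5.509e+04 rad/s.
Step 2 — f₀ = ω₀/(2π) = 8768 Hz.
Step 3 — Series Q: Q = ω₀L/R = 5.509e+04·0.0452/98.1 = 25.38.
Step 4 — Bandwidth: Δω = ω₀/Q = 2170 rad/s; BW = Δω/(2π) = 345.4 Hz.

(a) f₀ = 8768 Hz  (b) Q = 25.38  (c) BW = 345.4 Hz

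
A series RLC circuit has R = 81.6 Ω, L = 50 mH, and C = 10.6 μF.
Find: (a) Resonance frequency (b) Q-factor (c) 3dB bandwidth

Step 1 — Resonance: ω₀ = 1/√(LC) = 1/√(0.05·1.06e-05) = 1374 rad/s.
Step 2 — f₀ = ω₀/(2π) = 218.6 Hz.
Step 3 — Series Q: Q = ω₀L/R = 1374·0.05/81.6 = 0.8417.
Step 4 — Bandwidth: Δω = ω₀/Q = 1632 rad/s; BW = Δω/(2π) = 259.7 Hz.

(a) f₀ = 218.6 Hz  (b) Q = 0.8417  (c) BW = 259.7 Hz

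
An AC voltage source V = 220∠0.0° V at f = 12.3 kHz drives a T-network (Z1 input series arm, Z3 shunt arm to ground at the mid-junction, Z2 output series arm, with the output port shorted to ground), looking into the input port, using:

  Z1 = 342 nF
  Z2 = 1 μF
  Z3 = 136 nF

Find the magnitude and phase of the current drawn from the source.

Step 1 — Angular frequency: ω = 2π·f = 2π·1.23e+04 = 7.728e+04 rad/s.
Step 2 — Component impedances:
  Z1: Z = 1/(jωC) = -j/(ω·C) = 0 - j37.83 Ω
  Z2: Z = 1/(jωC) = -j/(ω·C) = 0 - j12.94 Ω
  Z3: Z = 1/(jωC) = -j/(ω·C) = 0 - j95.14 Ω
Step 3 — With the output port shorted to ground, the output series arm Z2 runs from the junction to ground; the shunt arm Z3 also runs from the junction to ground. They appear in parallel: Z3 || Z2 = 0 - j11.39 Ω.
Step 4 — Series with input arm Z1: Z_in = Z1 + (Z3 || Z2) = 0 - j49.22 Ω = 49.22∠-90.0° Ω.
Step 5 — Source phasor: V = 220∠0.0° V = 220 V.
Step 6 — Ohm's law: I = V / Z_total = (220) / (0 - j49.22) = 0 + j4.469 A.
Step 7 — Convert to polar: |I| = 4.469 A, ∠I = 90.0°.

I = 4.469∠90.0° A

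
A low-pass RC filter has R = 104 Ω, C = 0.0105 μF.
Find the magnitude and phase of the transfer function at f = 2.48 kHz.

Step 1 — Angular frequency: ω = 2π·2480 = 1.558e+04 rad/s.
Step 2 — Transfer function: H(jω) = 1/(1 + jωRC).
Step 3 — Denominator: 1 + jωRC = 1 + j·1.558e+04·104·1.05e-08 = 1 + j0.01702.
Step 4 — H = 0.9997 - j0.01701.
Step 5 — Magnitude: |H| = 0.9999 (-0.0 dB); phase: φ = -1.0°.

|H| = 0.9999 (-0.0 dB), φ = -1.0°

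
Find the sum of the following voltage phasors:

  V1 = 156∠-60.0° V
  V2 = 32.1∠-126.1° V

Step 1 — Convert each phasor to rectangular form:
  V1 = 156·(cos(-60.0°) + j·sin(-60.0°)) = 78 - j135.1 V
  V2 = 32.1·(cos(-126.1°) + j·sin(-126.1°)) = -18.91 - j25.94 V
Step 2 — Sum components: V_total = 59.09 - j161 V.
Step 3 — Convert to polar: |V_total| = 171.5 V, ∠V_total = -69.9°.

V_total = 171.5∠-69.9° V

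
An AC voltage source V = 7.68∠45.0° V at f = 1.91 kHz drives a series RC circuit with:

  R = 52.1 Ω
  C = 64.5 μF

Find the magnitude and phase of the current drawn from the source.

Step 1 — Angular frequency: ω = 2π·f = 2π·1910 = 1.2e+04 rad/s.
Step 2 — Component impedances:
  R: Z = R = 52.1 Ω
  C: Z = 1/(jωC) = -j/(ω·C) = 0 - j1.292 Ω
Step 3 — Series combination: Z_total = R + C = 52.1 - j1.292 Ω = 52.12∠-1.4° Ω.
Step 4 — Source phasor: V = 7.68∠45.0° V = 5.431 + j5.431 V.
Step 5 — Ohm's law: I = V / Z_total = (5.431 + j5.431) / (52.1 - j1.292) = 0.1016 + j0.1068 A.
Step 6 — Convert to polar: |I| = 0.1474 A, ∠I = 46.4°.

I = 0.1474∠46.4° A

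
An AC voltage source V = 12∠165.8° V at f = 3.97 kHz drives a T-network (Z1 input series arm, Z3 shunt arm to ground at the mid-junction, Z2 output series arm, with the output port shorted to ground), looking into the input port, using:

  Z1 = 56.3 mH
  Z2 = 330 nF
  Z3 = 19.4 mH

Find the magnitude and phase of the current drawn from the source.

Step 1 — Angular frequency: ω = 2π·f = 2π·3970 = 2.494e+04 rad/s.
Step 2 — Component impedances:
  Z1: Z = jωL = j·2.494e+04·0.0563 = 0 + j1404 Ω
  Z2: Z = 1/(jωC) = -j/(ω·C) = 0 - j121.5 Ω
  Z3: Z = jωL = j·2.494e+04·0.0194 = 0 + j483.9 Ω
Step 3 — With the output port shorted to ground, the output series arm Z2 runs from the junction to ground; the shunt arm Z3 also runs from the junction to ground. They appear in parallel: Z3 || Z2 = 0 - j162.2 Ω.
Step 4 — Series with input arm Z1: Z_in = Z1 + (Z3 || Z2) = 0 + j1242 Ω = 1242∠90.0° Ω.
Step 5 — Source phasor: V = 12∠165.8° V = -11.63 + j2.944 V.
Step 6 — Ohm's law: I = V / Z_total = (-11.63 + j2.944) / (0 + j1242) = 0.00237 + j0.009365 A.
Step 7 — Convert to polar: |I| = 0.009661 A, ∠I = 75.8°.

I = 0.009661∠75.8° A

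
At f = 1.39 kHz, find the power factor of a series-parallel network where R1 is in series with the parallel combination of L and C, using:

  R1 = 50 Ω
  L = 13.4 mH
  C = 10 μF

Step 1 — Angular frequency: ω = 2π·f = 2π·1390 = 8734 rad/s.
Step 2 — Component impedances:
  R1: Z = R = 50 Ω
  L: Z = jωL = j·8734·0.0134 = 0 + j117 Ω
  C: Z = 1/(jωC) = -j/(ω·C) = 0 - j11.45 Ω
Step 3 — Parallel branch: L || C = 1/(1/L + 1/C) = 0 - j12.69 Ω.
Step 4 — Series with R1: Z_total = R1 + (L || C) = 50 - j12.69 Ω = 51.59∠-14.2° Ω.
Step 5 — Power factor: PF = cos(φ) = Re(Z)/|Z| = 50/51.586 = 0.9693.
Step 6 — Type: Im(Z) = -12.69 ⇒ leading (phase φ = -14.2°).

PF = 0.9693 (leading, φ = -14.2°)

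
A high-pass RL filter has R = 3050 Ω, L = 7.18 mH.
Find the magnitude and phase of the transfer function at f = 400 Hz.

Step 1 — Angular frequency: ω = 2π·400 = 2513 rad/s.
Step 2 — Transfer function: H(jω) = jωL/(R + jωL).
Step 3 — Numerator jωL = j·18.05; denominator R + jωL = 3050 + j18.05.
Step 4 — H = 3.5e-05 + j0.005916.
Step 5 — Magnitude: |H| = 0.005916 (-44.6 dB); phase: φ = 89.7°.

|H| = 0.005916 (-44.6 dB), φ = 89.7°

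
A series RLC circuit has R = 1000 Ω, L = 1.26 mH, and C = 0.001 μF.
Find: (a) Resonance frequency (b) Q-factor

Step 1 — Resonance condition Im(Z)=0 gives ω₀ = 1/√(LC).
Step 2 — ω₀ = 1/√(0.00126·1e-09) = 8.909e+05 rad/s.
Step 3 — f₀ = ω₀/(2π) = 1.418e+05 Hz.
Step 4 — Series Q: Q = ω₀L/R = 8.909e+05·0.00126/1000 = 1.122.

(a) f₀ = 1.418e+05 Hz  (b) Q = 1.122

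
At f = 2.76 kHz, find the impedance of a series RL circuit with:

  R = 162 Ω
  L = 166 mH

Step 1 — Angular frequency: ω = 2π·f = 2π·2760 = 1.734e+04 rad/s.
Step 2 — Component impedances:
  R: Z = R = 162 Ω
  L: Z = jωL = j·1.734e+04·0.166 = 0 + j2879 Ω
Step 3 — Series combination: Z_total = R + L = 162 + j2879 Ω = 2883∠86.8° Ω.

Z = 162 + j2879 Ω = 2883∠86.8° Ω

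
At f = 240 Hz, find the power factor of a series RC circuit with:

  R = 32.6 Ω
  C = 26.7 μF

Step 1 — Angular frequency: ω = 2π·f = 2π·240 = 1508 rad/s.
Step 2 — Component impedances:
  R: Z = R = 32.6 Ω
  C: Z = 1/(jωC) = -j/(ω·C) = 0 - j24.84 Ω
Step 3 — Series combination: Z_total = R + C = 32.6 - j24.84 Ω = 40.98∠-37.3° Ω.
Step 4 — Power factor: PF = cos(φ) = Re(Z)/|Z| = 32.6/40.9833 = 0.7954.
Step 5 — Type: Im(Z) = -24.84 ⇒ leading (phase φ = -37.3°).

PF = 0.7954 (leading, φ = -37.3°)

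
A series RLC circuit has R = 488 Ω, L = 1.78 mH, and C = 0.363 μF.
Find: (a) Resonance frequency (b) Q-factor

Step 1 — Resonance condition Im(Z)=0 gives ω₀ = 1/√(LC).
Step 2 — ω₀ = 1/√(0.00178·3.63e-07) = 3.934e+04 rad/s.
Step 3 — f₀ = ω₀/(2π) = 6261 Hz.
Step 4 — Series Q: Q = ω₀L/R = 3.934e+04·0.00178/488 = 0.1435.

(a) f₀ = 6261 Hz  (b) Q = 0.1435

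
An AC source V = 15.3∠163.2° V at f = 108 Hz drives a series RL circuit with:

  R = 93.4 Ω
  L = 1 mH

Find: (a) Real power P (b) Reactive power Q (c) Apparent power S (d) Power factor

Step 1 — Angular frequency: ω = 2π·f = 2π·108 = 678.6 rad/s.
Step 2 — Component impedances:
  R: Z = R = 93.4 Ω
  L: Z = jωL = j·678.6·0.001 = 0 + j0.6786 Ω
Step 3 — Series combination: Z_total = R + L = 93.4 + j0.6786 Ω = 93.4∠0.4° Ω.
Step 4 — Source phasor: V = 15.3∠163.2° V = -14.65 + j4.422 V.
Step 5 — Current: I = V / Z = -0.1565 + j0.04848 A = 0.1638∠162.8° A.
Step 6 — Complex power: S = V·I* = 2.506 + j0.01821 VA.
Step 7 — Real power: P = Re(S) = 2.506 W.
Step 8 — Reactive power: Q = Im(S) = 0.01821 VAR.
Step 9 — Apparent power: |S| = 2.506 VA.
Step 10 — Power factor: PF = P/|S| = 1 (lagging).

(a) P = 2.506 W  (b) Q = 0.01821 VAR  (c) S = 2.506 VA  (d) PF = 1 (lagging)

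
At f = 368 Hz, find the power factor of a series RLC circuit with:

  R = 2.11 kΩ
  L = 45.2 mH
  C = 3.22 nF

Step 1 — Angular frequency: ω = 2π·f = 2π·368 = 2312 rad/s.
Step 2 — Component impedances:
  R: Z = R = 2110 Ω
  L: Z = jωL = j·2312·0.0452 = 0 + j104.5 Ω
  C: Z = 1/(jωC) = -j/(ω·C) = 0 - j1.343e+05 Ω
Step 3 — Series combination: Z_total = R + L + C = 2110 - j1.342e+05 Ω = 1.342e+05∠-89.1° Ω.
Step 4 — Power factor: PF = cos(φ) = Re(Z)/|Z| = 2110/1.342e+05 = 0.01572.
Step 5 — Type: Im(Z) = -1.342e+05 ⇒ leading (phase φ = -89.1°).

PF = 0.01572 (leading, φ = -89.1°)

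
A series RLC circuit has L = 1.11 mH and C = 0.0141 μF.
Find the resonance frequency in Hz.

Step 1 — Resonance condition Im(Z)=0 gives ω₀ = 1/√(LC).
Step 2 — ω₀ = 1/√(0.00111·1.41e-08) = 2.528e+05 rad/s.
Step 3 — f₀ = ω₀/(2π) = 4.023e+04 Hz.

f₀ = 4.023e+04 Hz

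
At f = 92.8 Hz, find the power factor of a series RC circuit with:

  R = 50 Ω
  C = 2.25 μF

Step 1 — Angular frequency: ω = 2π·f = 2π·92.8 = 583.1 rad/s.
Step 2 — Component impedances:
  R: Z = R = 50 Ω
  C: Z = 1/(jωC) = -j/(ω·C) = 0 - j762.2 Ω
Step 3 — Series combination: Z_total = R + C = 50 - j762.2 Ω = 763.9∠-86.2° Ω.
Step 4 — Power factor: PF = cos(φ) = Re(Z)/|Z| = 50/763.87 = 0.06546.
Step 5 — Type: Im(Z) = -762.2 ⇒ leading (phase φ = -86.2°).

PF = 0.06546 (leading, φ = -86.2°)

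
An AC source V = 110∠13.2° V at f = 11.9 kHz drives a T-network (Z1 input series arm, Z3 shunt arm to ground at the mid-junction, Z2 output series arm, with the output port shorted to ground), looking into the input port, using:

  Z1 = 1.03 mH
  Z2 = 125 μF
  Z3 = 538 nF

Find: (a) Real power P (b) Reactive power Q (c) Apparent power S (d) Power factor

Step 1 — Angular frequency: ω = 2π·f = 2π·1.19e+04 = 7.477e+04 rad/s.
Step 2 — Component impedances:
  Z1: Z = jωL = j·7.477e+04·0.00103 = 0 + j77.01 Ω
  Z2: Z = 1/(jωC) = -j/(ω·C) = 0 - j0.107 Ω
  Z3: Z = 1/(jωC) = -j/(ω·C) = 0 - j24.86 Ω
Step 3 — With the output port shorted to ground, the output series arm Z2 runs from the junction to ground; the shunt arm Z3 also runs from the junction to ground. They appear in parallel: Z3 || Z2 = 0 - j0.1065 Ω.
Step 4 — Series with input arm Z1: Z_in = Z1 + (Z3 || Z2) = 0 + j76.91 Ω = 76.91∠90.0° Ω.
Step 5 — Source phasor: V = 110∠13.2° V = 107.1 + j25.12 V.
Step 6 — Current: I = V / Z = 0.3266 - j1.393 A = 1.43∠-76.8° A.
Step 7 — Complex power: S = V·I* = 0 + j157.3 VA.
Step 8 — Real power: P = Re(S) = 0 W.
Step 9 — Reactive power: Q = Im(S) = 157.3 VAR.
Step 10 — Apparent power: |S| = 157.3 VA.
Step 11 — Power factor: PF = P/|S| = 0 (lagging).

(a) P = 0 W  (b) Q = 157.3 VAR  (c) S = 157.3 VA  (d) PF = 0 (lagging)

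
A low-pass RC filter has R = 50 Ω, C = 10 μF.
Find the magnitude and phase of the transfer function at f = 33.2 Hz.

Step 1 — Angular frequency: ω = 2π·33.2 = 208.6 rad/s.
Step 2 — Transfer function: H(jω) = 1/(1 + jωRC).
Step 3 — Denominator: 1 + jωRC = 1 + j·208.6·50·1e-05 = 1 + j0.1043.
Step 4 — H = 0.9892 - j0.1032.
Step 5 — Magnitude: |H| = 0.9946 (-0.0 dB); phase: φ = -6.0°.

|H| = 0.9946 (-0.0 dB), φ = -6.0°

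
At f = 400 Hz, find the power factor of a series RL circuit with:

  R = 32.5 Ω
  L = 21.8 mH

Step 1 — Angular frequency: ω = 2π·f = 2π·400 = 2513 rad/s.
Step 2 — Component impedances:
  R: Z = R = 32.5 Ω
  L: Z = jωL = j·2513·0.0218 = 0 + j54.79 Ω
Step 3 — Series combination: Z_total = R + L = 32.5 + j54.79 Ω = 63.7∠59.3° Ω.
Step 4 — Power factor: PF = cos(φ) = Re(Z)/|Z| = 32.5/63.7 = 0.5102.
Step 5 — Type: Im(Z) = 54.79 ⇒ lagging (phase φ = 59.3°).

PF = 0.5102 (lagging, φ = 59.3°)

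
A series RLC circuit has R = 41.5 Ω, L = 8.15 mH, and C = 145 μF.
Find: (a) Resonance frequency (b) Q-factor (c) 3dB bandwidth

Step 1 — Resonance condition Im(Z)=0 gives ω₀ = 1/√(LC).
Step 2 — ω₀ = 1/√(0.00815·0.000145) = 919.9 rad/s.
Step 3 — f₀ = ω₀/(2π) = 146.4 Hz.
Step 4 — Series Q: Q = ω₀L/R = 919.9·0.00815/41.5 = 0.1807.
Step 5 — 3dB bandwidth: Δω = ω₀/Q = 5092 rad/s; BW = Δω/(2π) = 810.4 Hz.

(a) f₀ = 146.4 Hz  (b) Q = 0.1807  (c) BW = 810.4 Hz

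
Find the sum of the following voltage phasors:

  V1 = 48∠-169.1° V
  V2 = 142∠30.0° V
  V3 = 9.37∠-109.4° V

Step 1 — Convert each phasor to rectangular form:
  V1 = 48·(cos(-169.1°) + j·sin(-169.1°)) = -47.13 - j9.077 V
  V2 = 142·(cos(30.0°) + j·sin(30.0°)) = 123 + j71 V
  V3 = 9.37·(cos(-109.4°) + j·sin(-109.4°)) = -3.112 - j8.838 V
Step 2 — Sum components: V_total = 72.73 + j53.09 V.
Step 3 — Convert to polar: |V_total| = 90.04 V, ∠V_total = 36.1°.

V_total = 90.04∠36.1° V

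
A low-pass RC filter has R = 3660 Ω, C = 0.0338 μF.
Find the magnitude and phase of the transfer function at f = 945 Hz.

Step 1 — Angular frequency: ω = 2π·945 = 5938 rad/s.
Step 2 — Transfer function: H(jω) = 1/(1 + jωRC).
Step 3 — Denominator: 1 + jωRC = 1 + j·5938·3660·3.38e-08 = 1 + j0.7345.
Step 4 — H = 0.6495 - j0.4771.
Step 5 — Magnitude: |H| = 0.8059 (-1.9 dB); phase: φ = -36.3°.

|H| = 0.8059 (-1.9 dB), φ = -36.3°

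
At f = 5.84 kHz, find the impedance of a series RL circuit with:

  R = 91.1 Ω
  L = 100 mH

Step 1 — Angular frequency: ω = 2π·f = 2π·5840 = 3.669e+04 rad/s.
Step 2 — Component impedances:
  R: Z = R = 91.1 Ω
  L: Z = jωL = j·3.669e+04·0.1 = 0 + j3669 Ω
Step 3 — Series combination: Z_total = R + L = 91.1 + j3669 Ω = 3671∠88.6° Ω.

Z = 91.1 + j3669 Ω = 3671∠88.6° Ω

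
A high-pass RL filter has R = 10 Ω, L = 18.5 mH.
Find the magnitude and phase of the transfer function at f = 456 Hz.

Step 1 — Angular frequency: ω = 2π·456 = 2865 rad/s.
Step 2 — Transfer function: H(jω) = jωL/(R + jωL).
Step 3 — Numerator jωL = j·53; denominator R + jωL = 10 + j53.
Step 4 — H = 0.9656 + j0.1822.
Step 5 — Magnitude: |H| = 0.9827 (-0.2 dB); phase: φ = 10.7°.

|H| = 0.9827 (-0.2 dB), φ = 10.7°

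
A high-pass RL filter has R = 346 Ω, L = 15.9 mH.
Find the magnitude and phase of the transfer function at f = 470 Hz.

Step 1 — Angular frequency: ω = 2π·470 = 2953 rad/s.
Step 2 — Transfer function: H(jω) = jωL/(R + jωL).
Step 3 — Numerator jωL = j·46.95; denominator R + jωL = 346 + j46.95.
Step 4 — H = 0.01808 + j0.1333.
Step 5 — Magnitude: |H| = 0.1345 (-17.4 dB); phase: φ = 82.3°.

|H| = 0.1345 (-17.4 dB), φ = 82.3°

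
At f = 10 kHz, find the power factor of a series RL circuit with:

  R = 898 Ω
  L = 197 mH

Step 1 — Angular frequency: ω = 2π·f = 2π·1e+04 = 6.283e+04 rad/s.
Step 2 — Component impedances:
  R: Z = R = 898 Ω
  L: Z = jωL = j·6.283e+04·0.197 = 0 + j1.238e+04 Ω
Step 3 — Series combination: Z_total = R + L = 898 + j1.238e+04 Ω = 1.241e+04∠85.9° Ω.
Step 4 — Power factor: PF = cos(φ) = Re(Z)/|Z| = 898/1.241e+04 = 0.07236.
Step 5 — Type: Im(Z) = 1.238e+04 ⇒ lagging (phase φ = 85.9°).

PF = 0.07236 (lagging, φ = 85.9°)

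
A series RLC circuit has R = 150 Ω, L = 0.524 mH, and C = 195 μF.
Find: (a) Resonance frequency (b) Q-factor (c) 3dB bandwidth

Step 1 — Resonance condition Im(Z)=0 gives ω₀ = 1/√(LC).
Step 2 — ω₀ = 1/√(0.000524·0.000195) = 3128 rad/s.
Step 3 — f₀ = ω₀/(2π) = 497.9 Hz.
Step 4 — Series Q: Q = ω₀L/R = 3128·0.000524/150 = 0.01093.
Step 5 — 3dB bandwidth: Δω = ω₀/Q = 2.863e+05 rad/s; BW = Δω/(2π) = 4.556e+04 Hz.

(a) f₀ = 497.9 Hz  (b) Q = 0.01093  (c) BW = 4.556e+04 Hz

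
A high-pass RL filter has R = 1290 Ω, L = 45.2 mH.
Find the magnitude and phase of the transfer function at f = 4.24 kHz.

Step 1 — Angular frequency: ω = 2π·4240 = 2.664e+04 rad/s.
Step 2 — Transfer function: H(jω) = jωL/(R + jωL).
Step 3 — Numerator jωL = j·1204; denominator R + jωL = 1290 + j1204.
Step 4 — H = 0.4656 + j0.4988.
Step 5 — Magnitude: |H| = 0.6824 (-3.3 dB); phase: φ = 47.0°.

|H| = 0.6824 (-3.3 dB), φ = 47.0°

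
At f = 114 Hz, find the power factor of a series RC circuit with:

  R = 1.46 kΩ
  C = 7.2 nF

Step 1 — Angular frequency: ω = 2π·f = 2π·114 = 716.3 rad/s.
Step 2 — Component impedances:
  R: Z = R = 1460 Ω
  C: Z = 1/(jωC) = -j/(ω·C) = 0 - j1.939e+05 Ω
Step 3 — Series combination: Z_total = R + C = 1460 - j1.939e+05 Ω = 1.939e+05∠-89.6° Ω.
Step 4 — Power factor: PF = cos(φ) = Re(Z)/|Z| = 1460/1.9391e+05 = 0.007529.
Step 5 — Type: Im(Z) = -1.939e+05 ⇒ leading (phase φ = -89.6°).

PF = 0.007529 (leading, φ = -89.6°)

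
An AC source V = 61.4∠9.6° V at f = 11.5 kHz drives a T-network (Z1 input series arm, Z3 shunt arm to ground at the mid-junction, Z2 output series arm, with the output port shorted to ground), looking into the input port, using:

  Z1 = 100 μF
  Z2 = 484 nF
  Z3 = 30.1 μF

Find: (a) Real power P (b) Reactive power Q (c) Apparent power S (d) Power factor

Step 1 — Angular frequency: ω = 2π·f = 2π·1.15e+04 = 7.226e+04 rad/s.
Step 2 — Component impedances:
  Z1: Z = 1/(jωC) = -j/(ω·C) = 0 - j0.1384 Ω
  Z2: Z = 1/(jωC) = -j/(ω·C) = 0 - j28.59 Ω
  Z3: Z = 1/(jωC) = -j/(ω·C) = 0 - j0.4598 Ω
Step 3 — With the output port shorted to ground, the output series arm Z2 runs from the junction to ground; the shunt arm Z3 also runs from the junction to ground. They appear in parallel: Z3 || Z2 = 0 - j0.4525 Ω.
Step 4 — Series with input arm Z1: Z_in = Z1 + (Z3 || Z2) = 0 - j0.5909 Ω = 0.5909∠-90.0° Ω.
Step 5 — Source phasor: V = 61.4∠9.6° V = 60.54 + j10.24 V.
Step 6 — Current: I = V / Z = -17.33 + j102.5 A = 103.9∠99.6° A.
Step 7 — Complex power: S = V·I* = 0 - j6380 VA.
Step 8 — Real power: P = Re(S) = 0 W.
Step 9 — Reactive power: Q = Im(S) = -6380 VAR.
Step 10 — Apparent power: |S| = 6380 VA.
Step 11 — Power factor: PF = P/|S| = 0 (leading).

(a) P = 0 W  (b) Q = -6380 VAR  (c) S = 6380 VA  (d) PF = 0 (leading)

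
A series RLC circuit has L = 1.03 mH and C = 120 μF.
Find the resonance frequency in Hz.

Step 1 — Resonance condition Im(Z)=0 gives ω₀ = 1/√(LC).
Step 2 — ω₀ = 1/√(0.00103·0.00012) = 2844 rad/s.
Step 3 — f₀ = ω₀/(2π) = 452.7 Hz.

f₀ = 452.7 Hz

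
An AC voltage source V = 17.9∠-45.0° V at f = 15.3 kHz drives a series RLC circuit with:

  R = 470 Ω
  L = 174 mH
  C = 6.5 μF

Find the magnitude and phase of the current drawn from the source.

Step 1 — Angular frequency: ω = 2π·f = 2π·1.53e+04 = 9.613e+04 rad/s.
Step 2 — Component impedances:
  R: Z = R = 470 Ω
  L: Z = jωL = j·9.613e+04·0.174 = 0 + j1.673e+04 Ω
  C: Z = 1/(jωC) = -j/(ω·C) = 0 - j1.6 Ω
Step 3 — Series combination: Z_total = R + L + C = 470 + j1.673e+04 Ω = 1.673e+04∠88.4° Ω.
Step 4 — Source phasor: V = 17.9∠-45.0° V = 12.66 - j12.66 V.
Step 5 — Ohm's law: I = V / Z_total = (12.66 - j12.66) / (470 + j1.673e+04) = -0.0007349 - j0.0007774 A.
Step 6 — Convert to polar: |I| = 0.00107 A, ∠I = -133.4°.

I = 0.00107∠-133.4° A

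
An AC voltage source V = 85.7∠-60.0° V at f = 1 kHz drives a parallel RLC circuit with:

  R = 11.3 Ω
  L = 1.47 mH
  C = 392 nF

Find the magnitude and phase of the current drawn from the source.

Step 1 — Angular frequency: ω = 2π·f = 2π·1000 = 6283 rad/s.
Step 2 — Component impedances:
  R: Z = R = 11.3 Ω
  L: Z = jωL = j·6283·0.00147 = 0 + j9.236 Ω
  C: Z = 1/(jωC) = -j/(ω·C) = 0 - j406 Ω
Step 3 — Parallel combination: 1/Z_total = 1/R + 1/L + 1/C; Z_total = 4.651 + j5.561 Ω = 7.25∠50.1° Ω.
Step 4 — Source phasor: V = 85.7∠-60.0° V = 42.85 - j74.22 V.
Step 5 — Ohm's law: I = V / Z_total = (42.85 - j74.22) / (4.651 + j5.561) = -4.061 - j11.1 A.
Step 6 — Convert to polar: |I| = 11.82 A, ∠I = -110.1°.

I = 11.82∠-110.1° A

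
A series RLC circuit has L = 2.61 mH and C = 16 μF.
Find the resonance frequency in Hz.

Step 1 — Resonance condition Im(Z)=0 gives ω₀ = 1/√(LC).
Step 2 — ω₀ = 1/√(0.00261·1.6e-05) = 4894 rad/s.
Step 3 — f₀ = ω₀/(2π) = 778.8 Hz.

f₀ = 778.8 Hz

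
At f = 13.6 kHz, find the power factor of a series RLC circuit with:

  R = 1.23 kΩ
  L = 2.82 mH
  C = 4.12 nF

Step 1 — Angular frequency: ω = 2π·f = 2π·1.36e+04 = 8.545e+04 rad/s.
Step 2 — Component impedances:
  R: Z = R = 1230 Ω
  L: Z = jωL = j·8.545e+04·0.00282 = 0 + j241 Ω
  C: Z = 1/(jωC) = -j/(ω·C) = 0 - j2840 Ω
Step 3 — Series combination: Z_total = R + L + C = 1230 - j2599 Ω = 2876∠-64.7° Ω.
Step 4 — Power factor: PF = cos(φ) = Re(Z)/|Z| = 1230/2876 = 0.4277.
Step 5 — Type: Im(Z) = -2599 ⇒ leading (phase φ = -64.7°).

PF = 0.4277 (leading, φ = -64.7°)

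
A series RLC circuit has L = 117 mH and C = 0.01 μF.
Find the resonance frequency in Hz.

Step 1 — Resonance condition Im(Z)=0 gives ω₀ = 1/√(LC).
Step 2 — ω₀ = 1/√(0.117·1e-08) = 2.924e+04 rad/s.
Step 3 — f₀ = ω₀/(2π) = 4653 Hz.

f₀ = 4653 Hz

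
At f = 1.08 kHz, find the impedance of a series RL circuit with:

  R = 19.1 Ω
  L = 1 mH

Step 1 — Angular frequency: ω = 2π·f = 2π·1080 = 6786 rad/s.
Step 2 — Component impedances:
  R: Z = R = 19.1 Ω
  L: Z = jωL = j·6786·0.001 = 0 + j6.786 Ω
Step 3 — Series combination: Z_total = R + L = 19.1 + j6.786 Ω = 20.27∠19.6° Ω.

Z = 19.1 + j6.786 Ω = 20.27∠19.6° Ω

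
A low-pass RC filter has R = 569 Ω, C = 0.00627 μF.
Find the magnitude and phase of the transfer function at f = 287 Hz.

Step 1 — Angular frequency: ω = 2π·287 = 1803 rad/s.
Step 2 — Transfer function: H(jω) = 1/(1 + jωRC).
Step 3 — Denominator: 1 + jωRC = 1 + j·1803·569·6.27e-09 = 1 + j0.006433.
Step 4 — H = 1 - j0.006433.
Step 5 — Magnitude: |H| = 1 (-0.0 dB); phase: φ = -0.4°.

|H| = 1 (-0.0 dB), φ = -0.4°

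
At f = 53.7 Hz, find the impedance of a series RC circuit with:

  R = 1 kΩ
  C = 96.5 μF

Step 1 — Angular frequency: ω = 2π·f = 2π·53.7 = 337.4 rad/s.
Step 2 — Component impedances:
  R: Z = R = 1000 Ω
  C: Z = 1/(jωC) = -j/(ω·C) = 0 - j30.71 Ω
Step 3 — Series combination: Z_total = R + C = 1000 - j30.71 Ω = 1000∠-1.8° Ω.

Z = 1000 - j30.71 Ω = 1000∠-1.8° Ω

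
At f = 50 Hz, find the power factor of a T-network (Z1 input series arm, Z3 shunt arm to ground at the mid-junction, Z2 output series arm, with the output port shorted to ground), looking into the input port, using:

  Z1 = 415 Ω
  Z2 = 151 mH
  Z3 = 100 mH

Step 1 — Angular frequency: ω = 2π·f = 2π·50 = 314.2 rad/s.
Step 2 — Component impedances:
  Z1: Z = R = 415 Ω
  Z2: Z = jωL = j·314.2·0.151 = 0 + j47.44 Ω
  Z3: Z = jωL = j·314.2·0.1 = 0 + j31.42 Ω
Step 3 — With the output port shorted to ground, the output series arm Z2 runs from the junction to ground; the shunt arm Z3 also runs from the junction to ground. They appear in parallel: Z3 || Z2 = 0 + j18.9 Ω.
Step 4 — Series with input arm Z1: Z_in = Z1 + (Z3 || Z2) = 415 + j18.9 Ω = 415.4∠2.6° Ω.
Step 5 — Power factor: PF = cos(φ) = Re(Z)/|Z| = 415/415.4 = 0.999.
Step 6 — Type: Im(Z) = 18.9 ⇒ lagging (phase φ = 2.6°).

PF = 0.999 (lagging, φ = 2.6°)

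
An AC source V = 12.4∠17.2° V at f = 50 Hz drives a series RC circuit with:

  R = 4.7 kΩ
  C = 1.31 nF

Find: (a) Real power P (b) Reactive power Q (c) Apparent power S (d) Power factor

Step 1 — Angular frequency: ω = 2π·f = 2π·50 = 314.2 rad/s.
Step 2 — Component impedances:
  R: Z = R = 4700 Ω
  C: Z = 1/(jωC) = -j/(ω·C) = 0 - j2.43e+06 Ω
Step 3 — Series combination: Z_total = R + C = 4700 - j2.43e+06 Ω = 2.43e+06∠-89.9° Ω.
Step 4 — Source phasor: V = 12.4∠17.2° V = 11.85 + j3.667 V.
Step 5 — Current: I = V / Z = -1.5e-06 + j4.878e-06 A = 5.103e-06∠107.1° A.
Step 6 — Complex power: S = V·I* = 1.224e-07 - j6.328e-05 VA.
Step 7 — Real power: P = Re(S) = 1.224e-07 W.
Step 8 — Reactive power: Q = Im(S) = -6.328e-05 VAR.
Step 9 — Apparent power: |S| = 6.328e-05 VA.
Step 10 — Power factor: PF = P/|S| = 0.001934 (leading).

(a) P = 1.224e-07 W  (b) Q = -6.328e-05 VAR  (c) S = 6.328e-05 VA  (d) PF = 0.001934 (leading)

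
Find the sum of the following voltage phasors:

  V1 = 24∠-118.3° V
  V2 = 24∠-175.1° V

Step 1 — Convert each phasor to rectangular form:
  V1 = 24·(cos(-118.3°) + j·sin(-118.3°)) = -11.38 - j21.13 V
  V2 = 24·(cos(-175.1°) + j·sin(-175.1°)) = -23.91 - j2.05 V
Step 2 — Sum components: V_total = -35.29 - j23.18 V.
Step 3 — Convert to polar: |V_total| = 42.22 V, ∠V_total = -146.7°.

V_total = 42.22∠-146.7° V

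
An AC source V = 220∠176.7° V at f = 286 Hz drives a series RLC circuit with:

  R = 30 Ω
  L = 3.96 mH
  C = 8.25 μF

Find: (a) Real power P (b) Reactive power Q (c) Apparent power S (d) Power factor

Step 1 — Angular frequency: ω = 2π·f = 2π·286 = 1797 rad/s.
Step 2 — Component impedances:
  R: Z = R = 30 Ω
  L: Z = jωL = j·1797·0.00396 = 0 + j7.116 Ω
  C: Z = 1/(jωC) = -j/(ω·C) = 0 - j67.45 Ω
Step 3 — Series combination: Z_total = R + L + C = 30 - j60.34 Ω = 67.38∠-63.6° Ω.
Step 4 — Source phasor: V = 220∠176.7° V = -219.6 + j12.66 V.
Step 5 — Current: I = V / Z = -1.619 - j2.835 A = 3.265∠-119.7° A.
Step 6 — Complex power: S = V·I* = 319.8 - j643.2 VA.
Step 7 — Real power: P = Re(S) = 319.8 W.
Step 8 — Reactive power: Q = Im(S) = -643.2 VAR.
Step 9 — Apparent power: |S| = 718.3 VA.
Step 10 — Power factor: PF = P/|S| = 0.4452 (leading).

(a) P = 319.8 W  (b) Q = -643.2 VAR  (c) S = 718.3 VA  (d) PF = 0.4452 (leading)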